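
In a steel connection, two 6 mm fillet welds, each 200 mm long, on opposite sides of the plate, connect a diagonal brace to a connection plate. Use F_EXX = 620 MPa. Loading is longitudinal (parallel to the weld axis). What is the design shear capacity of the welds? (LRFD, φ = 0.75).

Effective throat t_e = 0.707 × 6 = 4.242 mm.
Total length L = 400 mm; A_we = 4.242 × 400 = 1697 mm².
F_nw = 0.6 F_EXX = 0.6 × 620 = 372 MPa.
φR_n = 0.75 × 372 × 1697 × 10⁻³ = 473.4 kN.

φR_n ≈ 473 kN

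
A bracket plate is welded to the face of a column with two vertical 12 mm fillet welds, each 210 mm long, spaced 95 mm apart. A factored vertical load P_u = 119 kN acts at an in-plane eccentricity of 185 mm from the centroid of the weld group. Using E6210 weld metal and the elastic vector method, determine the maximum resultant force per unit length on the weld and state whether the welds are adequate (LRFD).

E62XX → F_EXX = 620 MPa.
Total weld length L_w = 420 mm. Treat welds as unit-width lines.
Polar moment about centroid: J = 2[d³/12 + d(b/2)²] = 2[210³/12 + 210×47.5²] = 2491000 mm³.
Direct shear f_v = P/L_w = 119×10³ / 420 = 283.3 N/mm (vertical).
Torsion M = P·e = 119×10³ × 185 = 22015000 N·mm.
Critical point at (x, y) = (47.5, 105) from centroid. f_tx = M·y/J = 927.9 N/mm; f_ty = M·x/J = 419.8 N/mm.
Resultant f_max = √[f_tx² + (f_v + f_ty)²] = √[927.9² + (283.3 + 419.8)²] = 1164 N/mm.
Capacity per unit length: φr_n = 0.75 × 0.6 × 620 × (0.707 × 12) = 2367 N/mm.
1164 ≤ 2367 → adequate.

f_max ≈ 1160 N/mm; adequate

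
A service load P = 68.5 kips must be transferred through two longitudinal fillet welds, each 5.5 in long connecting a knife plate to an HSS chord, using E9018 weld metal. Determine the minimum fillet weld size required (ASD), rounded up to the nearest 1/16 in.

w = 3/8 in

E90XX → F_EXX = 90 ksi.
Total weld length L = 11 in.
Required throat t_e = P × Ω / (0.6 F_EXX × L) = 68.5 × 2.0 / (0.6 × 90 × 11) = 0.2306 in.
Required leg w = t_e / 0.707 = 0.3262 in → use 3/8 in.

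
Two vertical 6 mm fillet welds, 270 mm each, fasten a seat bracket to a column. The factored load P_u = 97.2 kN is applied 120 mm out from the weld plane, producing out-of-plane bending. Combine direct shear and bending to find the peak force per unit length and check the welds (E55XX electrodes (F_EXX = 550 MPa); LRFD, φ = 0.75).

L_w = 2 × 270 = 540 mm; section modulus (unit throat) S = 2 × L²/6 = 24300 mm².
Direct shear f_v = P/L_w = 97.2×10³/540 = 180 N/mm.
Moment M = P × e = 97.2×10³ × 120 = 11664000 N·mm; bending f_b = M/S = 480 N/mm.
f_max = √(f_v² + f_b²) = √(180² + 480²) = 512.6 N/mm.
φr_n = 0.75 × 0.6 × 550 × (0.707 × 6) = 1050 N/mm → adequate.

f_max ≈ 513 N/mm; adequate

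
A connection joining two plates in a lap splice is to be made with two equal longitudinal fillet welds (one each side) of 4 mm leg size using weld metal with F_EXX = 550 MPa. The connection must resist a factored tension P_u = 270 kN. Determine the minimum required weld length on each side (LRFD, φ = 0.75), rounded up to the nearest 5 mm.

Throat t_e = 0.707 × 4 = 2.828 mm.
φr_n = 0.75 × 0.6 × 550 × 2.828 × 10⁻³ = 0.6999 kN/mm.
L_req = P_u / φr_n = 270 / 0.6999 = 385.8 mm total.
Per side: 385.8 / 2 = 192.9 mm.
Round up → use L = 195 mm on each side.

L = 195 mm on each side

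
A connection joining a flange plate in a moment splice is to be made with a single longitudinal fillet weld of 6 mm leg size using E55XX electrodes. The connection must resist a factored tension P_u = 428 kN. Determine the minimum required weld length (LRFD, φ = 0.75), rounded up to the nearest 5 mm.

E55XX → F_EXX = 550 MPa.
Throat t_e = 0.707 × 6 = 4.242 mm.
φr_n = 0.75 × 0.6 × 550 × 4.242 × 10⁻³ = 1.05 kN/mm.
L_req = P_u / φr_n = 428 / 1.05 = 407.7 mm total.
Round up → use L = 410 mm.

L = 410 mm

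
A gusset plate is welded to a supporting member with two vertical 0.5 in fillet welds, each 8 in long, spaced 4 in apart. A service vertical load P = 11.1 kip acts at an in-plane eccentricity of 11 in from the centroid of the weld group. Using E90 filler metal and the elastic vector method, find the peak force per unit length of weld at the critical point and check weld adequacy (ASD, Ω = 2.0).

E90XX → F_EXX = 90 ksi.
Total weld length L_w = 16 in. Treat welds as unit-width lines.
Polar moment about centroid: J = 2[d³/12 + d(b/2)²] = 2[8³/12 + 8×2²] = 149.3 in³.
Direct shear f_v = P/L_w = 11.1 / 16 = 0.6937 kip/in (vertical).
Torsion M = P·e = 11.1 × 11 = 122.1 kip·in.
Critical point at (x, y) = (2, 4) from centroid. f_tx = M·y/J = 3.271 kip/in; f_ty = M·x/J = 1.635 kip/in.
Resultant f_max = √[f_tx² + (f_v + f_ty)²] = √[3.271² + (0.6937 + 1.635)²] = 4.015 kip/in.
Capacity per unit length: r_n/Ω = (1/2.0) × 0.6 × 90 × (0.707 × 0.5) = 9.544 kip/in.
4.015 ≤ 9.544 → adequate.

f_max ≈ 4.02 kip/in; adequate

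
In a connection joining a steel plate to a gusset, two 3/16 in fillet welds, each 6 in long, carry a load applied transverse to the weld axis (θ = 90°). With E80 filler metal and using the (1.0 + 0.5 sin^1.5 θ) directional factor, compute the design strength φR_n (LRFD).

E80XX → F_EXX = 80 ksi.
t_e = 0.707 × 0.1875 = 0.1326 in; A_we = 0.1326 × 12 = 1.591 in².
Directional factor: 1.0 + 0.5 sin^1.5(90°) = 1.5.
F_nw = 0.6 × 80 × 1.5 = 72 ksi.
φR_n = 0.75 × 72 × 1.591 = 85.9 kip.

φR_n ≈ 85.9 kip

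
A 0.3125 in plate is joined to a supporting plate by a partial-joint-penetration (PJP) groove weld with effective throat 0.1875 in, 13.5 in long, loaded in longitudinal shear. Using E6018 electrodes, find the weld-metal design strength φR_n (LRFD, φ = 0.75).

φR_n ≈ 68.3 kip

E60XX → F_EXX = 60 ksi.
Effective throat (given) t_e = 0.1875 in.
A_we = 0.1875 × 13.5 = 2.531 in².
F_nw = 0.6 F_EXX = 36 ksi.
φR_n = 0.75 × 36 × 2.531 = 68.34 kip.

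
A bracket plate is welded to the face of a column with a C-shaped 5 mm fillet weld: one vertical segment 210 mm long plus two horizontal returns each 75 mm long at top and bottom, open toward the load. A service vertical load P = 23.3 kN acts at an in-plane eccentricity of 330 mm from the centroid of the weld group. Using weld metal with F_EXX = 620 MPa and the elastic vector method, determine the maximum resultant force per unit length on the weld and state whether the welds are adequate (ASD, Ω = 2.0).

Total weld length L_w = 360 mm. Treat welds as unit-width lines.
Centroid: x̄ = 2×75×37.5 / 360 = 15.62 mm from the vertical weld.
Polar moment about centroid: J = I_x + I_y = [210³/12 + 2×75×105²] + [210×15.62² + 2(75³/12 + 75×21.88²)] = 2619000 mm³.
Direct shear f_v = P/L_w = 23.3×10³ / 360 = 64.72 N/mm (vertical).
Torsion M = P·e = 23.3×10³ × 330 = 7689000 N·mm.
Critical point at (x, y) = (59.38, 105) from centroid. f_tx = M·y/J = 308.3 N/mm; f_ty = M·x/J = 174.3 N/mm.
Resultant f_max = √[f_tx² + (f_v + f_ty)²] = √[308.3² + (64.72 + 174.3)²] = 390.1 N/mm.
Capacity per unit length: r_n/Ω = (1/2.0) × 0.6 × 620 × (0.707 × 5) = 657.5 N/mm.
390.1 ≤ 657.5 → adequate.

f_max ≈ 390 N/mm; adequate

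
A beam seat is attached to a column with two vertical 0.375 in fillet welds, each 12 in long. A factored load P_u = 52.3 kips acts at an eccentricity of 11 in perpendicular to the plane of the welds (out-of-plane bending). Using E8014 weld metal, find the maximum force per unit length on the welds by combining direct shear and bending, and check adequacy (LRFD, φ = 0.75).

f_max ≈ 12.2 kip/in; NOT adequate

E80XX → F_EXX = 80 ksi.
L_w = 2 × 12 = 24 in; section modulus (unit throat) S = 2 × L²/6 = 48 in².
Direct shear f_v = P/L_w = 52.3/24 = 2.179 kip/in.
Moment M = P × e = 52.3 × 11 = 575.3 kip·in; bending f_b = M/S = 11.99 kip/in.
f_max = √(f_v² + f_b²) = √(2.179² + 11.99²) = 12.18 kip/in.
φr_n = 0.75 × 0.6 × 80 × (0.707 × 0.375) = 9.544 kip/in → NOT adequate.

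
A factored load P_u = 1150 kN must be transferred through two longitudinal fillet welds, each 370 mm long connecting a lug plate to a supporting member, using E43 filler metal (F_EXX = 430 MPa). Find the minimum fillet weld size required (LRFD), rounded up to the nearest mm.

Total weld length L = 740 mm.
Required throat t_e = P_u / (φ × 0.6 F_EXX × L) = 1150 / (0.75 × 0.6 × 430 × 740 × 10⁻³) = 8.031 mm.
Required leg w = t_e / 0.707 = 11.36 mm → use 12 mm.

w = 12 mm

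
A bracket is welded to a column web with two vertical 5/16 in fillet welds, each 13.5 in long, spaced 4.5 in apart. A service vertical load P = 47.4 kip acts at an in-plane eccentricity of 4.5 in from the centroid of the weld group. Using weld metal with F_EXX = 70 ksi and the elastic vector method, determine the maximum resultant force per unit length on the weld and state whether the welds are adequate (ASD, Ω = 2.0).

f_max ≈ 3.72 kip/in; adequate

Total weld length L_w = 27 in. Treat welds as unit-width lines.
Polar moment about centroid: J = 2[d³/12 + d(b/2)²] = 2[13.5³/12 + 13.5×2.25²] = 546.8 in³.
Direct shear f_v = P/L_w = 47.4 / 27 = 1.756 kip/in (vertical).
Torsion M = P·e = 47.4 × 4.5 = 213.3 kip·in.
Critical point at (x, y) = (2.25, 6.75) from centroid. f_tx = M·y/J = 2.633 kip/in; f_ty = M·x/J = 0.8778 kip/in.
Resultant f_max = √[f_tx² + (f_v + f_ty)²] = √[2.633² + (1.756 + 0.8778)²] = 3.724 kip/in.
Capacity per unit length: r_n/Ω = (1/2.0) × 0.6 × 70 × (0.707 × 0.3125) = 4.64 kip/in.
3.724 ≤ 4.64 → adequate.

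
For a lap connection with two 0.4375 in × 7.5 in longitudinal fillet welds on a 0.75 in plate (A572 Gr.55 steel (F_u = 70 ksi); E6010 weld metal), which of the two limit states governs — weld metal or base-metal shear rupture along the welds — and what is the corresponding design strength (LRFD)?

φR_n ≈ 125 kip (weld metal governs)

E60XX → F_EXX = 60 ksi.
t_e = 0.707 × 0.4375 = 0.3093 in; L = 15 in.
Weld metal: φR_n = 0.75 × 0.6 × 60 × 0.3093 × 15 = 125.3 kip.
Base metal (shear rupture): φR_n = 0.75 × 0.6 × 70 × 0.75 × 15 = 354.4 kip.
Governing: weld metal.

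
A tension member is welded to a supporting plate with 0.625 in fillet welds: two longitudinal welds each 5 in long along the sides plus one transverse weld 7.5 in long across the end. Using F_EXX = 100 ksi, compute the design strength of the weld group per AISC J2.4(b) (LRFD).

φR_n ≈ 393 kips

t_e = 0.707 × 0.625 = 0.4419 in.
R_nwl = 0.6 × 100 × 0.4419 × 10 = 265.1 kips (longitudinal, 2 welds).
R_nwt = 0.6 × 100 × 0.4419 × 7.5 = 198.8 kips (transverse, base value).
(i) R_nwl + R_nwt = 464 kips; (ii) 0.85 R_nwl + 1.5 R_nwt = 523.6 kips.
R_n = max = 523.6 kips [governs: (ii)]; φR_n = 392.7 kips.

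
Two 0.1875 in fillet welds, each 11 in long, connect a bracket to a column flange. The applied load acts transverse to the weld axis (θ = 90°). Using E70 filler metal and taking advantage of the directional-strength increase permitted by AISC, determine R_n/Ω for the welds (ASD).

R_n/Ω ≈ 91.9 kips

E70XX → F_EXX = 70 ksi.
t_e = 0.707 × 0.1875 = 0.1326 in; A_we = 0.1326 × 22 = 2.916 in².
Directional factor: 1.0 + 0.5 sin^1.5(90°) = 1.5.
F_nw = 0.6 × 70 × 1.5 = 63 ksi.
R_n/Ω = (63 × 2.916) / 2.0 = 91.87 kips.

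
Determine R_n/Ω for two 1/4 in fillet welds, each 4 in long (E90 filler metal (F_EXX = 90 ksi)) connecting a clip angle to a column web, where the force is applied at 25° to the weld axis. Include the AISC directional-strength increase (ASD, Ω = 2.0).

t_e = 0.707 × 0.25 = 0.1767 in; A_we = 0.1767 × 8 = 1.414 in².
Directional factor: 1.0 + 0.5 sin^1.5(25°) = 1.137.
F_nw = 0.6 × 90 × 1.137 = 61.42 ksi.
R_n/Ω = (61.42 × 1.414) / 2.0 = 43.42 kips.

R_n/Ω ≈ 43.4 kips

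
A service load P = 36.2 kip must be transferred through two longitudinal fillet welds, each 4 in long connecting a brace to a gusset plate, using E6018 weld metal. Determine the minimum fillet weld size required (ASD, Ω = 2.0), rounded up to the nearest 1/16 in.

w = 3/8 in

E60XX → F_EXX = 60 ksi.
Total weld length L = 8 in.
Required throat t_e = P × Ω / (0.6 F_EXX × L) = 36.2 × 2.0 / (0.6 × 60 × 8) = 0.2514 in.
Required leg w = t_e / 0.707 = 0.3556 in → use 3/8 in.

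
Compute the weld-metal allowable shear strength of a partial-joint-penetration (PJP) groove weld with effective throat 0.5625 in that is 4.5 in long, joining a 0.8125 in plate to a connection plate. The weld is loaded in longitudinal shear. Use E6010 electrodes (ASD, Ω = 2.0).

E60XX → F_EXX = 60 ksi.
Effective throat (given) t_e = 0.5625 in.
A_we = 0.5625 × 4.5 = 2.531 in².
F_nw = 0.6 F_EXX = 36 ksi.
R_n/Ω = (36 × 2.531) / 2.0 = 45.56 kips.

R_n/Ω ≈ 45.6 kips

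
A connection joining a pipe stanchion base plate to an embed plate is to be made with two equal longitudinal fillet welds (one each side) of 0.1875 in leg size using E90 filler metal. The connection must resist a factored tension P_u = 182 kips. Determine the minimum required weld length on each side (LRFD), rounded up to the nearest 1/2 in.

E90XX → F_EXX = 90 ksi.
Throat t_e = 0.707 × 0.1875 = 0.1326 in.
φr_n = 0.75 × 0.6 × 90 × 0.1326 = 5.369 kips/in.
L_req = P_u / φr_n = 182 / 5.369 = 33.9 in total.
Per side: 33.9 / 2 = 16.95 in.
Round up → use L = 17 in on each side.

L = 17 in on each side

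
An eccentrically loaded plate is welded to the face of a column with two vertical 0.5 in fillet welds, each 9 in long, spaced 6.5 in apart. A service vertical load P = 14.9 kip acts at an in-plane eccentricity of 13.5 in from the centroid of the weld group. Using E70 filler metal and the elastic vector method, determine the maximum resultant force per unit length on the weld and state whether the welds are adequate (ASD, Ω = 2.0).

E70XX → F_EXX = 70 ksi.
Total weld length L_w = 18 in. Treat welds as unit-width lines.
Polar moment about centroid: J = 2[d³/12 + d(b/2)²] = 2[9³/12 + 9×3.25²] = 311.6 in³.
Direct shear f_v = P/L_w = 14.9 / 18 = 0.8278 kip/in (vertical).
Torsion M = P·e = 14.9 × 13.5 = 201.15 kip·in.
Critical point at (x, y) = (3.25, 4.5) from centroid. f_tx = M·y/J = 2.905 kip/in; f_ty = M·x/J = 2.098 kip/in.
Resultant f_max = √[f_tx² + (f_v + f_ty)²] = √[2.905² + (0.8278 + 2.098)²] = 4.123 kip/in.
Capacity per unit length: r_n/Ω = (1/2.0) × 0.6 × 70 × (0.707 × 0.5) = 7.423 kip/in.
4.123 ≤ 7.423 → adequate.

f_max ≈ 4.12 kip/in; adequate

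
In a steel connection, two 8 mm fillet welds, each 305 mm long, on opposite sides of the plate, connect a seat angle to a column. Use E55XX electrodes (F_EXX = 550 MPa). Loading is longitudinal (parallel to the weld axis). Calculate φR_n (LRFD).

Effective throat t_e = 0.707 × 8 = 5.656 mm.
Total length L = 610 mm; A_we = 5.656 × 610 = 3450 mm².
F_nw = 0.6 F_EXX = 0.6 × 550 = 330 MPa.
φR_n = 0.75 × 330 × 3450 × 10⁻³ = 853.9 kN.

φR_n ≈ 854 kN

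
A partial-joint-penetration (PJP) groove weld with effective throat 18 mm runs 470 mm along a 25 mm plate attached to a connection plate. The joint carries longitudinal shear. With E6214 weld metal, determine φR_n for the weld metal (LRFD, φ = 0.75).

E62XX → F_EXX = 620 MPa.
Effective throat (given) t_e = 18 mm.
A_we = 18 × 470 = 8460 mm².
F_nw = 0.6 F_EXX = 372 MPa.
φR_n = 0.75 × 372 × 8460 × 10⁻³ = 2360 kN.

φR_n ≈ 2360 kN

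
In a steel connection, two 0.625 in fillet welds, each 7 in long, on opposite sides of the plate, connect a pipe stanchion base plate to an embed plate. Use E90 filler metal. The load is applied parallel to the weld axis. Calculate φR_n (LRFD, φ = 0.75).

E90XX → F_EXX = 90 ksi.
Effective throat t_e = 0.707 × 0.625 = 0.4419 in.
Total length L = 14 in; A_we = 0.4419 × 14 = 6.186 in².
F_nw = 0.6 F_EXX = 0.6 × 90 = 54 ksi.
φR_n = 0.75 × 54 × 6.186 = 250.5 kips.

φR_n ≈ 251 kips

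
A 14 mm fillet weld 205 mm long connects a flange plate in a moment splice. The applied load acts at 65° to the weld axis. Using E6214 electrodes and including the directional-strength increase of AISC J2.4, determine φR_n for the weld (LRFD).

E62XX → F_EXX = 620 MPa.
t_e = 0.707 × 14 = 9.898 mm; A_we = 9.898 × 205 = 2029 mm².
Directional factor: 1.0 + 0.5 sin^1.5(65°) = 1.431.
F_nw = 0.6 × 620 × 1.431 = 532.5 MPa.
φR_n = 0.75 × 532.5 × 2029 × 10⁻³ = 810.3 kN.

φR_n ≈ 810 kN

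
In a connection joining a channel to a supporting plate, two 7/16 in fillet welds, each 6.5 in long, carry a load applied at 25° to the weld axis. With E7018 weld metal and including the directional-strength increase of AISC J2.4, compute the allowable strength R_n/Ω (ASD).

R_n/Ω ≈ 96 kip

E70XX → F_EXX = 70 ksi.
t_e = 0.707 × 0.4375 = 0.3093 in; A_we = 0.3093 × 13 = 4.021 in².
Directional factor: 1.0 + 0.5 sin^1.5(25°) = 1.137.
F_nw = 0.6 × 70 × 1.137 = 47.77 ksi.
R_n/Ω = (47.77 × 4.021) / 2.0 = 96.04 kip.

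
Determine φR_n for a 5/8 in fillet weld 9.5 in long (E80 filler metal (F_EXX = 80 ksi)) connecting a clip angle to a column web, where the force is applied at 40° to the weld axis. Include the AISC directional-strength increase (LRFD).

φR_n ≈ 190 kip

t_e = 0.707 × 0.625 = 0.4419 in; A_we = 0.4419 × 9.5 = 4.198 in².
Directional factor: 1.0 + 0.5 sin^1.5(40°) = 1.258.
F_nw = 0.6 × 80 × 1.258 = 60.37 ksi.
φR_n = 0.75 × 60.37 × 4.198 = 190.1 kip.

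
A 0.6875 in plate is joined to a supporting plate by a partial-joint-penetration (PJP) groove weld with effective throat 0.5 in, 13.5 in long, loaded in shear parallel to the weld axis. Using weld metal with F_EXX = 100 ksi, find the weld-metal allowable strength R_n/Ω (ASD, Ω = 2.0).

Effective throat (given) t_e = 0.5 in.
A_we = 0.5 × 13.5 = 6.75 in².
F_nw = 0.6 F_EXX = 60 ksi.
R_n/Ω = (60 × 6.75) / 2.0 = 202.5 kips.

R_n/Ω ≈ 202 kips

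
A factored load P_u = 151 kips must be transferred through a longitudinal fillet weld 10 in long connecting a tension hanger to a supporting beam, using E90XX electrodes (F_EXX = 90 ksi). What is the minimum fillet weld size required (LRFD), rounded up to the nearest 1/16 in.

w = 9/16 in

Total weld length L = 10 in.
Required throat t_e = P_u / (φ × 0.6 F_EXX × L) = 151 / (0.75 × 0.6 × 90 × 10) = 0.3728 in.
Required leg w = t_e / 0.707 = 0.5274 in → use 9/16 in.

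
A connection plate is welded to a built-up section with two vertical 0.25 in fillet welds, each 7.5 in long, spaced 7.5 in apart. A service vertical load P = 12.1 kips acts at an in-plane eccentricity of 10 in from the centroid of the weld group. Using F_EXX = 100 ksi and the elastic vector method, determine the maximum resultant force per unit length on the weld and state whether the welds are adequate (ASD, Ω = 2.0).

f_max ≈ 2.91 kip/in; adequate

Total weld length L_w = 15 in. Treat welds as unit-width lines.
Polar moment about centroid: J = 2[d³/12 + d(b/2)²] = 2[7.5³/12 + 7.5×3.75²] = 281.2 in³.
Direct shear f_v = P/L_w = 12.1 / 15 = 0.8067 kip/in (vertical).
Torsion M = P·e = 12.1 × 10 = 121 kip·in.
Critical point at (x, y) = (3.75, 3.75) from centroid. f_tx = M·y/J = 1.613 kip/in; f_ty = M·x/J = 1.613 kip/in.
Resultant f_max = √[f_tx² + (f_v + f_ty)²] = √[1.613² + (0.8067 + 1.613)²] = 2.908 kip/in.
Capacity per unit length: r_n/Ω = (1/2.0) × 0.6 × 100 × (0.707 × 0.25) = 5.302 kip/in.
2.908 ≤ 5.302 → adequate.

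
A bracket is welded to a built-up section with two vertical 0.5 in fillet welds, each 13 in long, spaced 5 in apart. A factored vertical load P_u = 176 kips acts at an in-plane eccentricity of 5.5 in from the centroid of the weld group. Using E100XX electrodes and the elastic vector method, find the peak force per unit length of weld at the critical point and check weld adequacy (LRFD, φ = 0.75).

E100XX → F_EXX = 100 ksi.
Total weld length L_w = 26 in. Treat welds as unit-width lines.
Polar moment about centroid: J = 2[d³/12 + d(b/2)²] = 2[13³/12 + 13×2.5²] = 528.7 in³.
Direct shear f_v = P/L_w = 176 / 26 = 6.769 kip/in (vertical).
Torsion M = P·e = 176 × 5.5 = 968 kip·in.
Critical point at (x, y) = (2.5, 6.5) from centroid. f_tx = M·y/J = 11.9 kip/in; f_ty = M·x/J = 4.578 kip/in.
Resultant f_max = √[f_tx² + (f_v + f_ty)²] = √[11.9² + (6.769 + 4.578)²] = 16.44 kip/in.
Capacity per unit length: φr_n = 0.75 × 0.6 × 100 × (0.707 × 0.5) = 15.91 kip/in.
16.44 > 15.91 → NOT adequate.

f_max ≈ 16.4 kip/in; NOT adequate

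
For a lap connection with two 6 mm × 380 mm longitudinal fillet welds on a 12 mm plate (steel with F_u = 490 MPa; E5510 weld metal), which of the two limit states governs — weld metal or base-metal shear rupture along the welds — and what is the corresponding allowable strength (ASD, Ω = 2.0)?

E55XX → F_EXX = 550 MPa.
t_e = 0.707 × 6 = 4.242 mm; L = 760 mm.
Weld metal: R_n/Ω = (1/2.0) × 0.6 × 550 × 4.242 × 760 × 10⁻³ = 531.9 kN.
Base metal (shear rupture): R_n/Ω = (1/2.0) × 0.6 × 490 × 12 × 760 × 10⁻³ = 1341 kN.
Governing: weld metal.

R_n/Ω ≈ 532 kN (weld metal governs)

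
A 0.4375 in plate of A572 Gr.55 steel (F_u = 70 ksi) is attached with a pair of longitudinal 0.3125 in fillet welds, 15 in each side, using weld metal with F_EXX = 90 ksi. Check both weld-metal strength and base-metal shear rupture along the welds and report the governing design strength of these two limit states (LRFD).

φR_n ≈ 268 kip (weld metal governs)

t_e = 0.707 × 0.3125 = 0.2209 in; L = 30 in.
Weld metal: φR_n = 0.75 × 0.6 × 90 × 0.2209 × 30 = 268.4 kip.
Base metal (shear rupture): φR_n = 0.75 × 0.6 × 70 × 0.4375 × 30 = 413.4 kip.
Governing: weld metal.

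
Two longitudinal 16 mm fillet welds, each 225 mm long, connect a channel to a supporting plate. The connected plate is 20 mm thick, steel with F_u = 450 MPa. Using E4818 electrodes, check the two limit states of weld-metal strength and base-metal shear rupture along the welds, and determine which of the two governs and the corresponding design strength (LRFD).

φR_n ≈ 1100 kN (weld metal governs)

E48XX → F_EXX = 480 MPa.
t_e = 0.707 × 16 = 11.31 mm; L = 450 mm.
Weld metal: φR_n = 0.75 × 0.6 × 480 × 11.31 × 450 × 10⁻³ = 1100 kN.
Base metal (shear rupture): φR_n = 0.75 × 0.6 × 450 × 20 × 450 × 10⁻³ = 1822 kN.
Governing: weld metal.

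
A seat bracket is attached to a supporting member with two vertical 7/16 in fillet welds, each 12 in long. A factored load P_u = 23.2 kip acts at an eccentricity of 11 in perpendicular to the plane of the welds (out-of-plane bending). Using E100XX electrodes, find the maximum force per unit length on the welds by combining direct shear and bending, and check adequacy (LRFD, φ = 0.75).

E100XX → F_EXX = 100 ksi.
L_w = 2 × 12 = 24 in; section modulus (unit throat) S = 2 × L²/6 = 48 in².
Direct shear f_v = P/L_w = 23.2/24 = 0.9667 kip/in.
Moment M = P × e = 23.2 × 11 = 255.2 kip·in; bending f_b = M/S = 5.317 kip/in.
f_max = √(f_v² + f_b²) = √(0.9667² + 5.317²) = 5.404 kip/in.
φr_n = 0.75 × 0.6 × 100 × (0.707 × 0.4375) = 13.92 kip/in → adequate.

f_max ≈ 5.4 kip/in; adequate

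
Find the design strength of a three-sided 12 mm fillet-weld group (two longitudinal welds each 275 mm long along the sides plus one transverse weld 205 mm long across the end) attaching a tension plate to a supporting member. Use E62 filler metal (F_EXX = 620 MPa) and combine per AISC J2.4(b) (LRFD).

φR_n ≈ 1830 kN

t_e = 0.707 × 12 = 8.484 mm.
R_nwl = 0.6 × 620 × 8.484 × 550 × 10⁻³ = 1736 kN (longitudinal, 2 welds).
R_nwt = 0.6 × 620 × 8.484 × 205 × 10⁻³ = 647 kN (transverse, base value).
(i) R_nwl + R_nwt = 2383 kN; (ii) 0.85 R_nwl + 1.5 R_nwt = 2446 kN.
R_n = max = 2446 kN [governs: (ii)]; φR_n = 1834 kN.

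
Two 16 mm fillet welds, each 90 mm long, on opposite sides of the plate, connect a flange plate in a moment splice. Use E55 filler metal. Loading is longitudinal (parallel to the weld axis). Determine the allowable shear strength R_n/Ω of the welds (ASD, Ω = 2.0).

E55XX → F_EXX = 550 MPa.
Effective throat t_e = 0.707 × 16 = 11.31 mm.
Total length L = 180 mm; A_we = 11.31 × 180 = 2036 mm².
F_nw = 0.6 F_EXX = 0.6 × 550 = 330 MPa.
R_n = 330 × 2036 × 10⁻³ = 671.9 kN; R_n/Ω = 671.9/2.0 = 336 kN.

R_n/Ω ≈ 336 kN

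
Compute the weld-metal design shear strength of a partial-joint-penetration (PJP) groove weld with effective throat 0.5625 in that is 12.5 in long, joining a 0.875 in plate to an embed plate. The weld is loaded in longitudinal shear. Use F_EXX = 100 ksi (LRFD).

φR_n ≈ 316 kips

Effective throat (given) t_e = 0.5625 in.
A_we = 0.5625 × 12.5 = 7.031 in².
F_nw = 0.6 F_EXX = 60 ksi.
φR_n = 0.75 × 60 × 7.031 = 316.4 kips.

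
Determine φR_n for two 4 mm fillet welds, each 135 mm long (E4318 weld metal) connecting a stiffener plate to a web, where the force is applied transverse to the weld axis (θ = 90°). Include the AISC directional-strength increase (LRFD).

φR_n ≈ 222 kN

E43XX → F_EXX = 430 MPa.
t_e = 0.707 × 4 = 2.828 mm; A_we = 2.828 × 270 = 763.6 mm².
Directional factor: 1.0 + 0.5 sin^1.5(90°) = 1.5.
F_nw = 0.6 × 430 × 1.5 = 387 MPa.
φR_n = 0.75 × 387 × 763.6 × 10⁻³ = 221.6 kN.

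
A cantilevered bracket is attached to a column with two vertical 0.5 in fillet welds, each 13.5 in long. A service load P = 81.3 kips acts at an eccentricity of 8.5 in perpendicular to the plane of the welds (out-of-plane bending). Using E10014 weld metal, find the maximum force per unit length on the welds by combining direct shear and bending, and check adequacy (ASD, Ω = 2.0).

f_max ≈ 11.8 kip/in; NOT adequate

E100XX → F_EXX = 100 ksi.
L_w = 2 × 13.5 = 27 in; section modulus (unit throat) S = 2 × L²/6 = 60.75 in².
Direct shear f_v = P/L_w = 81.3/27 = 3.011 kip/in.
Moment M = P × e = 81.3 × 8.5 = 691.05 kip·in; bending f_b = M/S = 11.38 kip/in.
f_max = √(f_v² + f_b²) = √(3.011² + 11.38²) = 11.77 kip/in.
r_n/Ω = (1/2.0) × 0.6 × 100 × (0.707 × 0.5) = 10.6 kip/in → NOT adequate.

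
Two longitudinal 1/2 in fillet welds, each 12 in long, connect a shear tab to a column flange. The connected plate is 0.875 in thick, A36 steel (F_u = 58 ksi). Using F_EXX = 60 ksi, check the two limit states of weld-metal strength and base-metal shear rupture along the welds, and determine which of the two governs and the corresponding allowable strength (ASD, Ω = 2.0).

R_n/Ω ≈ 153 kip (weld metal governs)

t_e = 0.707 × 0.5 = 0.3535 in; L = 24 in.
Weld metal: R_n/Ω = (1/2.0) × 0.6 × 60 × 0.3535 × 24 = 152.7 kip.
Base metal (shear rupture): R_n/Ω = (1/2.0) × 0.6 × 58 × 0.875 × 24 = 365.4 kip.
Governing: weld metal.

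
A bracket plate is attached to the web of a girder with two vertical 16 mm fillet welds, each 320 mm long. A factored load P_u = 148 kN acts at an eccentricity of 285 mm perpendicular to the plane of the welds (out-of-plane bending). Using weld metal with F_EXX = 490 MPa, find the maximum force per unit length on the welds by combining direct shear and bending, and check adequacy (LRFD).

f_max ≈ 1260 N/mm; adequate

L_w = 2 × 320 = 640 mm; section modulus (unit throat) S = 2 × L²/6 = 34130 mm².
Direct shear f_v = P/L_w = 148×10³/640 = 231.2 N/mm.
Moment M = P × e = 148×10³ × 285 = 42180000 N·mm; bending f_b = M/S = 1236 N/mm.
f_max = √(f_v² + f_b²) = √(231.2² + 1236²) = 1257 N/mm.
φr_n = 0.75 × 0.6 × 490 × (0.707 × 16) = 2494 N/mm → adequate.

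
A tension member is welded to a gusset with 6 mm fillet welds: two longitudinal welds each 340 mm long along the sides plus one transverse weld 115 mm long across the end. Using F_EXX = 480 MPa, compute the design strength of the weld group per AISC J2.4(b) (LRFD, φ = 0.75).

φR_n ≈ 728 kN

t_e = 0.707 × 6 = 4.242 mm.
R_nwl = 0.6 × 480 × 4.242 × 680 × 10⁻³ = 830.8 kN (longitudinal, 2 welds).
R_nwt = 0.6 × 480 × 4.242 × 115 × 10⁻³ = 140.5 kN (transverse, base value).
(i) R_nwl + R_nwt = 971.2 kN; (ii) 0.85 R_nwl + 1.5 R_nwt = 916.9 kN.
R_n = max = 971.2 kN [governs: (i)]; φR_n = 728.4 kN.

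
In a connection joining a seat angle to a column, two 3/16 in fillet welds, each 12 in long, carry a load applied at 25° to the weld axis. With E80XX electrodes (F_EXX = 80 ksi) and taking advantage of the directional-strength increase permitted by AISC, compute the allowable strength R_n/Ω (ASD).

R_n/Ω ≈ 86.8 kips

t_e = 0.707 × 0.1875 = 0.1326 in; A_we = 0.1326 × 24 = 3.181 in².
Directional factor: 1.0 + 0.5 sin^1.5(25°) = 1.137.
F_nw = 0.6 × 80 × 1.137 = 54.59 ksi.
R_n/Ω = (54.59 × 3.181) / 2.0 = 86.85 kips.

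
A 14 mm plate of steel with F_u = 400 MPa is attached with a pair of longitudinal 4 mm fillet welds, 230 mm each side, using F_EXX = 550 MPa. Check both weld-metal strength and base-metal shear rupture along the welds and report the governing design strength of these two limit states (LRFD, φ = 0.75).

φR_n ≈ 322 kN (weld metal governs)

t_e = 0.707 × 4 = 2.828 mm; L = 460 mm.
Weld metal: φR_n = 0.75 × 0.6 × 550 × 2.828 × 460 × 10⁻³ = 322 kN.
Base metal (shear rupture): φR_n = 0.75 × 0.6 × 400 × 14 × 460 × 10⁻³ = 1159 kN.
Governing: weld metal.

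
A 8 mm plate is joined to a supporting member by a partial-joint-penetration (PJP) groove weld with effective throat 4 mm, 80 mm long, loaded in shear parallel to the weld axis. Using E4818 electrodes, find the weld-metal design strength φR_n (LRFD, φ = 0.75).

E48XX → F_EXX = 480 MPa.
Effective throat (given) t_e = 4 mm.
A_we = 4 × 80 = 320 mm².
F_nw = 0.6 F_EXX = 288 MPa.
φR_n = 0.75 × 288 × 320 × 10⁻³ = 69.12 kN.

φR_n ≈ 69.1 kN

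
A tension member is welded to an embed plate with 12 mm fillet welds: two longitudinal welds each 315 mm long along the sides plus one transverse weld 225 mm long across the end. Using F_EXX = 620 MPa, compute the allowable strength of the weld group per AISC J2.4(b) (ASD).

R_n/Ω ≈ 1380 kN

t_e = 0.707 × 12 = 8.484 mm.
R_nwl = 0.6 × 620 × 8.484 × 630 × 10⁻³ = 1988 kN (longitudinal, 2 welds).
R_nwt = 0.6 × 620 × 8.484 × 225 × 10⁻³ = 710.1 kN (transverse, base value).
(i) R_nwl + R_nwt = 2698 kN; (ii) 0.85 R_nwl + 1.5 R_nwt = 2755 kN.
R_n = max = 2755 kN [governs: (ii)]; R_n/Ω = 1378 kN.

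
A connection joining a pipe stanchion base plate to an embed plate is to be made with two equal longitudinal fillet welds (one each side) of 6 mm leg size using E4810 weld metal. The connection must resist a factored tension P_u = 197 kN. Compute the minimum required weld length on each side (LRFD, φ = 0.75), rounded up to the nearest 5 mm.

E48XX → F_EXX = 480 MPa.
Throat t_e = 0.707 × 6 = 4.242 mm.
φr_n = 0.75 × 0.6 × 480 × 4.242 × 10⁻³ = 0.9163 kN/mm.
L_req = P_u / φr_n = 197 / 0.9163 = 215 mm total.
Per side: 215 / 2 = 107.5 mm.
Round up → use L = 110 mm on each side.

L = 110 mm on each side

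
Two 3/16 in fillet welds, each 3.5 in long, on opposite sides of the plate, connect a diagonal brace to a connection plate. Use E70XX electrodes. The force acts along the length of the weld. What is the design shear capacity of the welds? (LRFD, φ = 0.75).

φR_n ≈ 29.2 kip

E70XX → F_EXX = 70 ksi.
Effective throat t_e = 0.707 × 0.1875 = 0.1326 in.
Total length L = 7 in; A_we = 0.1326 × 7 = 0.9279 in².
F_nw = 0.6 F_EXX = 0.6 × 70 = 42 ksi.
φR_n = 0.75 × 42 × 0.9279 = 29.23 kip.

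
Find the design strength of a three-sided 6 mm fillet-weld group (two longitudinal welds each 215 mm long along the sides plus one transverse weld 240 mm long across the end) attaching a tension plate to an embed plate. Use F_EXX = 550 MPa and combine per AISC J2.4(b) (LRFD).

φR_n ≈ 762 kN

t_e = 0.707 × 6 = 4.242 mm.
R_nwl = 0.6 × 550 × 4.242 × 430 × 10⁻³ = 601.9 kN (longitudinal, 2 welds).
R_nwt = 0.6 × 550 × 4.242 × 240 × 10⁻³ = 336 kN (transverse, base value).
(i) R_nwl + R_nwt = 937.9 kN; (ii) 0.85 R_nwl + 1.5 R_nwt = 1016 kN.
R_n = max = 1016 kN [governs: (ii)]; φR_n = 761.7 kN.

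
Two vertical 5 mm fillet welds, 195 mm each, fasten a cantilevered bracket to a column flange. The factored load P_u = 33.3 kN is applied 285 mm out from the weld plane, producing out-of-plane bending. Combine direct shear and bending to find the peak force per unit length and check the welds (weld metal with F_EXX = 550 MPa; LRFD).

f_max ≈ 754 N/mm; adequate

L_w = 2 × 195 = 390 mm; section modulus (unit throat) S = 2 × L²/6 = 12680 mm².
Direct shear f_v = P/L_w = 33.3×10³/390 = 85.38 N/mm.
Moment M = P × e = 33.3×10³ × 285 = 9490500 N·mm; bending f_b = M/S = 748.8 N/mm.
f_max = √(f_v² + f_b²) = √(85.38² + 748.8²) = 753.6 N/mm.
φr_n = 0.75 × 0.6 × 550 × (0.707 × 5) = 874.9 N/mm → adequate.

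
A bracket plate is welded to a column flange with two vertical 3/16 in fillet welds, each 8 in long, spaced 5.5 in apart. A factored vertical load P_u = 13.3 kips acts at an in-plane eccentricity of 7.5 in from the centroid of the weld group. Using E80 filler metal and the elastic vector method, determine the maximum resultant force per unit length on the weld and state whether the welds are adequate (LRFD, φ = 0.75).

E80XX → F_EXX = 80 ksi.
Total weld length L_w = 16 in. Treat welds as unit-width lines.
Polar moment about centroid: J = 2[d³/12 + d(b/2)²] = 2[8³/12 + 8×2.75²] = 206.3 in³.
Direct shear f_v = P/L_w = 13.3 / 16 = 0.8313 kip/in (vertical).
Torsion M = P·e = 13.3 × 7.5 = 99.75 kip·in.
Critical point at (x, y) = (2.75, 4) from centroid. f_tx = M·y/J = 1.934 kip/in; f_ty = M·x/J = 1.329 kip/in.
Resultant f_max = √[f_tx² + (f_v + f_ty)²] = √[1.934² + (0.8313 + 1.329)²] = 2.9 kip/in.
Capacity per unit length: φr_n = 0.75 × 0.6 × 80 × (0.707 × 0.1875) = 4.772 kip/in.
2.9 ≤ 4.772 → adequate.

f_max ≈ 2.9 kip/in; adequate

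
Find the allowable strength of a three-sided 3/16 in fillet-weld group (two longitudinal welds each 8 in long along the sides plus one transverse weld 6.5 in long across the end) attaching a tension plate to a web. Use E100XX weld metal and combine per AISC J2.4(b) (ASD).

E100XX → F_EXX = 100 ksi.
t_e = 0.707 × 0.1875 = 0.1326 in.
R_nwl = 0.6 × 100 × 0.1326 × 16 = 127.3 kip (longitudinal, 2 welds).
R_nwt = 0.6 × 100 × 0.1326 × 6.5 = 51.7 kip (transverse, base value).
(i) R_nwl + R_nwt = 179 kip; (ii) 0.85 R_nwl + 1.5 R_nwt = 185.7 kip.
R_n = max = 185.7 kip [governs: (ii)]; R_n/Ω = 92.86 kip.

R_n/Ω ≈ 92.9 kip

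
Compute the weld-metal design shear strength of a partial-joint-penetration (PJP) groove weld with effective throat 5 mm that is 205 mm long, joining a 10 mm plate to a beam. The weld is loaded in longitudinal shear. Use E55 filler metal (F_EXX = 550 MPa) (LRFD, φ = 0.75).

Effective throat (given) t_e = 5 mm.
A_we = 5 × 205 = 1025 mm².
F_nw = 0.6 F_EXX = 330 MPa.
φR_n = 0.75 × 330 × 1025 × 10⁻³ = 253.7 kN.

φR_n ≈ 254 kN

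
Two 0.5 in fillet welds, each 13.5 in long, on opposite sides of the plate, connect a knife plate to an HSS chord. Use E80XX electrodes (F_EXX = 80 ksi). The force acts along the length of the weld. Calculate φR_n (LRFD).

Effective throat t_e = 0.707 × 0.5 = 0.3535 in.
Total length L = 27 in; A_we = 0.3535 × 27 = 9.544 in².
F_nw = 0.6 F_EXX = 0.6 × 80 = 48 ksi.
φR_n = 0.75 × 48 × 9.544 = 343.6 kip.

φR_n ≈ 344 kip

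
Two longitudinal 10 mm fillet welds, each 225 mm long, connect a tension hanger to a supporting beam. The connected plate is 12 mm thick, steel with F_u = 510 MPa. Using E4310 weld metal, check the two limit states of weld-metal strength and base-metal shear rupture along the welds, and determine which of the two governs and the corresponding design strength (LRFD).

E43XX → F_EXX = 430 MPa.
t_e = 0.707 × 10 = 7.07 mm; L = 450 mm.
Weld metal: φR_n = 0.75 × 0.6 × 430 × 7.07 × 450 × 10⁻³ = 615.6 kN.
Base metal (shear rupture): φR_n = 0.75 × 0.6 × 510 × 12 × 450 × 10⁻³ = 1239 kN.
Governing: weld metal.

φR_n ≈ 616 kN (weld metal governs)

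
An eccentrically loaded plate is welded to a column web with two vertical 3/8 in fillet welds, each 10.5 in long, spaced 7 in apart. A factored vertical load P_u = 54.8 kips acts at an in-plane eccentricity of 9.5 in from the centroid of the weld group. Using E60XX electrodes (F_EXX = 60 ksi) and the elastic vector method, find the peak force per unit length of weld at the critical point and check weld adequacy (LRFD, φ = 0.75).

Total weld length L_w = 21 in. Treat welds as unit-width lines.
Polar moment about centroid: J = 2[d³/12 + d(b/2)²] = 2[10.5³/12 + 10.5×3.5²] = 450.2 in³.
Direct shear f_v = P/L_w = 54.8 / 21 = 2.61 kip/in (vertical).
Torsion M = P·e = 54.8 × 9.5 = 520.6 kip·in.
Critical point at (x, y) = (3.5, 5.25) from centroid. f_tx = M·y/J = 6.071 kip/in; f_ty = M·x/J = 4.047 kip/in.
Resultant f_max = √[f_tx² + (f_v + f_ty)²] = √[6.071² + (2.61 + 4.047)²] = 9.01 kip/in.
Capacity per unit length: φr_n = 0.75 × 0.6 × 60 × (0.707 × 0.375) = 7.158 kip/in.
9.01 > 7.158 → NOT adequate.

f_max ≈ 9.01 kip/in; NOT adequate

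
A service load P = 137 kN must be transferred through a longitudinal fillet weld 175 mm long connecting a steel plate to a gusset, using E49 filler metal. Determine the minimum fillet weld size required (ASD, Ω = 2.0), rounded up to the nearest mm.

w = 8 mm

E49XX → F_EXX = 490 MPa.
Total weld length L = 175 mm.
Required throat t_e = P × Ω / (0.6 F_EXX × L) = 137 × 2.0 / (0.6 × 490 × 175 × 10⁻³) = 5.326 mm.
Required leg w = t_e / 0.707 = 7.533 mm → use 8 mm.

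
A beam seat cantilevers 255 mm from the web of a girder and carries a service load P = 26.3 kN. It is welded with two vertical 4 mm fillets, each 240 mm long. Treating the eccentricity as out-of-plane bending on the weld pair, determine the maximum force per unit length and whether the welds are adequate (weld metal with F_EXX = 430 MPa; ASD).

f_max ≈ 354 N/mm; adequate

L_w = 2 × 240 = 480 mm; section modulus (unit throat) S = 2 × L²/6 = 19200 mm².
Direct shear f_v = P/L_w = 26.3×10³/480 = 54.79 N/mm.
Moment M = P × e = 26.3×10³ × 255 = 6706500 N·mm; bending f_b = M/S = 349.3 N/mm.
f_max = √(f_v² + f_b²) = √(54.79² + 349.3²) = 353.6 N/mm.
r_n/Ω = (1/2.0) × 0.6 × 430 × (0.707 × 4) = 364.8 N/mm → adequate.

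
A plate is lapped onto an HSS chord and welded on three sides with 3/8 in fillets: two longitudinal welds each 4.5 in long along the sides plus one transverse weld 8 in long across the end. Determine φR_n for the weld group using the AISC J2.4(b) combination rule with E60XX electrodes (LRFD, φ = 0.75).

φR_n ≈ 141 kip

E60XX → F_EXX = 60 ksi.
t_e = 0.707 × 0.375 = 0.2651 in.
R_nwl = 0.6 × 60 × 0.2651 × 9 = 85.9 kip (longitudinal, 2 welds).
R_nwt = 0.6 × 60 × 0.2651 × 8 = 76.36 kip (transverse, base value).
(i) R_nwl + R_nwt = 162.3 kip; (ii) 0.85 R_nwl + 1.5 R_nwt = 187.5 kip.
R_n = max = 187.5 kip [governs: (ii)]; φR_n = 140.7 kip.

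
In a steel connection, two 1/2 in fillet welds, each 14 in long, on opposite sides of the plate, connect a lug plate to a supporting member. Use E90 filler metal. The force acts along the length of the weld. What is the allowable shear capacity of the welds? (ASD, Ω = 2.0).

E90XX → F_EXX = 90 ksi.
Effective throat t_e = 0.707 × 0.5 = 0.3535 in.
Total length L = 28 in; A_we = 0.3535 × 28 = 9.898 in².
F_nw = 0.6 F_EXX = 0.6 × 90 = 54 ksi.
R_n = 54 × 9.898 = 534.5 kip; R_n/Ω = 534.5/2.0 = 267.2 kip.

R_n/Ω ≈ 267 kip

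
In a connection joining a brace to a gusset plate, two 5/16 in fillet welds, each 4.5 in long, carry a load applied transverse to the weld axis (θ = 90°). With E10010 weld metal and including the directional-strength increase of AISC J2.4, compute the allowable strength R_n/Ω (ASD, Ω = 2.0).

E100XX → F_EXX = 100 ksi.
t_e = 0.707 × 0.3125 = 0.2209 in; A_we = 0.2209 × 9 = 1.988 in².
Directional factor: 1.0 + 0.5 sin^1.5(90°) = 1.5.
F_nw = 0.6 × 100 × 1.5 = 90 ksi.
R_n/Ω = (90 × 1.988) / 2.0 = 89.48 kip.

R_n/Ω ≈ 89.5 kip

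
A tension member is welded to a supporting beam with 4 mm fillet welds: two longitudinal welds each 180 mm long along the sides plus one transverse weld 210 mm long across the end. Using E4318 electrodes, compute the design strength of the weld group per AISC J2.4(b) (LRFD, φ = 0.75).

φR_n ≈ 340 kN

E43XX → F_EXX = 430 MPa.
t_e = 0.707 × 4 = 2.828 mm.
R_nwl = 0.6 × 430 × 2.828 × 360 × 10⁻³ = 262.7 kN (longitudinal, 2 welds).
R_nwt = 0.6 × 430 × 2.828 × 210 × 10⁻³ = 153.2 kN (transverse, base value).
(i) R_nwl + R_nwt = 415.9 kN; (ii) 0.85 R_nwl + 1.5 R_nwt = 453.1 kN.
R_n = max = 453.1 kN [governs: (ii)]; φR_n = 339.8 kN.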